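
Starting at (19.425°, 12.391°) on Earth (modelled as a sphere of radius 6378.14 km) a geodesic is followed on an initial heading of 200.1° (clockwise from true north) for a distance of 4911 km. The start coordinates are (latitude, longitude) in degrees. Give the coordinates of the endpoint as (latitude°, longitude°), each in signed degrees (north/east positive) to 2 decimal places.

-22.19°, -2.58°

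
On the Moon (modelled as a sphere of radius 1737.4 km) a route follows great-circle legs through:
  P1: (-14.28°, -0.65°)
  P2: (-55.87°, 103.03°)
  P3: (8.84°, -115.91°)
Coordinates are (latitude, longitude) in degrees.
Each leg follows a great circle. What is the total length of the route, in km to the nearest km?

6356 km

Leg P1→P2: central angle 1.4951 rad, distance 2597.7 km.
Leg P2→P3: central angle 2.1633 rad, distance 3758.5 km.
Total: 2597.7 + 3758.5 ≈ 6356 km.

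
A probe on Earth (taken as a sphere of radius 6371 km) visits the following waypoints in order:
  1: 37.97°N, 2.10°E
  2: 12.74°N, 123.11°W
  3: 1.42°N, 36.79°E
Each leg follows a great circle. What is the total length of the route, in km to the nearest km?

29295 km

Leg 1→2: central angle 1.8835 rad, distance 12000.0 km.
Leg 2→3: central angle 2.7146 rad, distance 17294.9 km.
Total: 12000.0 + 17294.9 ≈ 29295 km.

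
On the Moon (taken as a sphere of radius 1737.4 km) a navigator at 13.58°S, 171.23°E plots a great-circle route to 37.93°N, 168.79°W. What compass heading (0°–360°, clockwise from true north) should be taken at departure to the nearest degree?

19°

With φ₁ = -0.2370, φ₂ = 0.6620, Δλ = 0.3487 rad, the forward-azimuth formula gives
θ = atan2( sin Δλ cos φ₂ , cos φ₁ sin φ₂ − sin φ₁ cos φ₂ cos Δλ ) = atan2(0.2695, 0.7716) = 19.25°.
So the initial bearing is 19°.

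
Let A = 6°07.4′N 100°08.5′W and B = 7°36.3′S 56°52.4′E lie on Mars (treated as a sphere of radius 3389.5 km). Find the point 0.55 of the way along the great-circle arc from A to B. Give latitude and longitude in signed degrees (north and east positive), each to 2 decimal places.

Central angle δ = 2.7425 rad. Interpolating on the sphere with fraction f = 0.55:
P = [sin((1−f)δ)·A + sin(fδ)·B] / sin δ = 2.4291·A + 2.5685·B in Cartesian coordinates,
giving P = (0.9661, -0.2453, -0.0808), i.e. latitude -4.64°, longitude -14.25°.

-4.64°, -14.25°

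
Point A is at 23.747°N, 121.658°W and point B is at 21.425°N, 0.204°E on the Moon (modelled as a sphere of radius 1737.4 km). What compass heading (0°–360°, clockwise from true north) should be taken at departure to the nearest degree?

56°

Δλ = 121.862° = 2.1269 rad.
y = sin Δλ · cos φ₂ = (0.8493)(0.9309) = 0.7906
x = cos φ₁ sin φ₂ − sin φ₁ cos φ₂ cos Δλ = (0.9153)(0.3653) − (0.4027)(0.9309)(-0.5279) = 0.5322
θ = atan2(y, x) = 56.05°, so the bearing is 56°.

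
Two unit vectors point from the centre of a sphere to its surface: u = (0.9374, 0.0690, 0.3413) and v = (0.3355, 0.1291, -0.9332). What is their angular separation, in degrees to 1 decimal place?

u·v = 0.0049; |u| = 1.0000, |v| = 1.0000.
cos θ = (u·v)/(|u||v|) = 0.0049, so θ = 89.7°.

89.7°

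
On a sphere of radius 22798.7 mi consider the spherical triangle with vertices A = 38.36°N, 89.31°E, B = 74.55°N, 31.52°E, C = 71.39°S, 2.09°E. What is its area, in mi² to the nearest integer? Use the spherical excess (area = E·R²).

Side lengths (central angles): a = 2.5670, b = 2.1846, c = 0.7820 rad; semiperimeter s = 2.7668.
By l'Huilier's theorem, tan(E/4) = √[tan(s/2) tan((s−a)/2) tan((s−b)/2) tan((s−c)/2)], giving spherical excess E = 1.8307 rad.
Area = E·R² = 1.8307 × (22798.7)² ≈ 951538372 mi².

951538372 mi²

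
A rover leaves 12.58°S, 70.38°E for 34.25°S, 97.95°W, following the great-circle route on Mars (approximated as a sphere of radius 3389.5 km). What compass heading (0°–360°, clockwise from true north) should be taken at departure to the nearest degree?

193°

With φ₁ = -0.2196, φ₂ = -0.5978, Δλ = -2.9379 rad, the forward-azimuth formula gives
θ = atan2( sin Δλ cos φ₂ , cos φ₁ sin φ₂ − sin φ₁ cos φ₂ cos Δλ ) = atan2(-0.1672, -0.7256) = -167.02°.
Adding 360° brings this into [0°, 360°): 193°.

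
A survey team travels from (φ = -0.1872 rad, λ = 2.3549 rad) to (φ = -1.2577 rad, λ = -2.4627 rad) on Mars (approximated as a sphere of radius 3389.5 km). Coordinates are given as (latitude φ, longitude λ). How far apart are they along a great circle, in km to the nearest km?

4611 km

Let φ₁ = -0.1872 rad, φ₂ = -1.2577 rad, and Δλ = 1.4656 rad.
Haversine: a = sin²(Δφ/2) + cos φ₁ cos φ₂ sin²(Δλ/2) = 0.2602 + (0.9825)(0.3080)(0.4475) = 0.39558.
Central angle c = 2·arcsin(√a) = 1.36041 rad.
Distance = R·c = 3389.5 × 1.3604 ≈ 4611 km.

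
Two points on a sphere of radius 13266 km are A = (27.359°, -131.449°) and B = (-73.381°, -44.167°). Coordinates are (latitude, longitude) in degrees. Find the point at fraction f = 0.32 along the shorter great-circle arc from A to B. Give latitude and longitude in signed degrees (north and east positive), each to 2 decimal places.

-7.97°, -120.39°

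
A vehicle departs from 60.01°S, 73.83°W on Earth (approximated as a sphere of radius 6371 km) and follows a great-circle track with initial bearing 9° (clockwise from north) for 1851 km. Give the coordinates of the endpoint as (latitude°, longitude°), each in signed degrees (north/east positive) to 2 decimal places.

-43.50°, -70.29°

Angular distance δ = d/R = 1851/6371 = 0.29054 rad; initial bearing θ = 0.1571 rad.
sin φ₂ = sin φ₁ cos δ + cos φ₁ sin δ cos θ = (-0.8661)(0.9581) + (0.4998)(0.2865)(0.9877) = -0.6884, so φ₂ = -43.50°.
Δλ = atan2(sin θ sin δ cos φ₁, cos δ − sin φ₁ sin φ₂) = atan2(0.0224, 0.3619) = 3.542°.
λ₂ = -73.830° + 3.542° = -70.29°.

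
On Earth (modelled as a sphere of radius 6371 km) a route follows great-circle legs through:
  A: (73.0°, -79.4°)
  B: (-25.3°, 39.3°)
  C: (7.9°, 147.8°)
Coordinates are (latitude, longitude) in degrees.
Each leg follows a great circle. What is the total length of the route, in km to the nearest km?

25846 km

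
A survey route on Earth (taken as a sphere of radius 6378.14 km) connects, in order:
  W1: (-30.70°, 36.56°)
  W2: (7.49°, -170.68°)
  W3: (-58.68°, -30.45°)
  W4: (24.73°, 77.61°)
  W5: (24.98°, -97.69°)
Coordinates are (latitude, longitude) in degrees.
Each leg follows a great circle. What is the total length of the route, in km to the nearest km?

Leg W1→W2: central angle 2.5401 rad, distance 16201.4 km.
Leg W2→W3: central angle 2.1031 rad, distance 13413.6 km.
Leg W3→W4: central angle 2.0987 rad, distance 13386.0 km.
Leg W4→W5: central angle 2.2704 rad, distance 14480.7 km.
Total: 16201.4 + 13413.6 + 13386.0 + 14480.7 ≈ 57482 km.

57482 km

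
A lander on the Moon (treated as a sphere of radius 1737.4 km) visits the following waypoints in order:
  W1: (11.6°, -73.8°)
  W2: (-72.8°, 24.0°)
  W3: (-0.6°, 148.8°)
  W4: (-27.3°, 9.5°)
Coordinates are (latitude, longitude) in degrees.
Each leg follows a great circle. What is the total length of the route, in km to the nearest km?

10143 km

Leg W1→W2: central angle 1.8043 rad, distance 3134.8 km.
Leg W2→W3: central angle 1.7302 rad, distance 3006.1 km.
Leg W3→W4: central angle 2.3035 rad, distance 4002.0 km.
Total: 3134.8 + 3006.1 + 4002.0 ≈ 10143 km.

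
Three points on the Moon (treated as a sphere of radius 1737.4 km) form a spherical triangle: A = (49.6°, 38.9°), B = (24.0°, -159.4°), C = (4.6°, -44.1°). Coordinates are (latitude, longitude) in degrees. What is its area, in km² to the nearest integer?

Side lengths (central angles): a = 1.9354, b = 1.4305, c = 1.8260 rad; semiperimeter s = 2.5959.
By l'Huilier's theorem, tan(E/4) = √[tan(s/2) tan((s−a)/2) tan((s−b)/2) tan((s−c)/2)], giving spherical excess E = 2.0783 rad.
Area = E·R² = 2.0783 × (1737.4)² ≈ 6273503 km².

6273503 km²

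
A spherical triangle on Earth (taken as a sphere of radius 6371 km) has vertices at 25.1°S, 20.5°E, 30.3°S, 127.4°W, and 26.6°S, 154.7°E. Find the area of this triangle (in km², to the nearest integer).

77566284 km²

Side lengths (central angles): a = 1.1726, b = 1.9547, c = 2.0357 rad; semiperimeter s = 2.5815.
By l'Huilier's theorem, tan(E/4) = √[tan(s/2) tan((s−a)/2) tan((s−b)/2) tan((s−c)/2)], giving spherical excess E = 1.9110 rad.
Area = E·R² = 1.9110 × (6371)² ≈ 77566284 km².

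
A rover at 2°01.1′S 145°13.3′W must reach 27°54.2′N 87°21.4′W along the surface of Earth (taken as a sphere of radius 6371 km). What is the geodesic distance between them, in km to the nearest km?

7010 km

Let φ₁ = -0.0352 rad, φ₂ = 0.4870 rad, and Δλ = 1.0099 rad.
cos c = sin φ₁ sin φ₂ + cos φ₁ cos φ₂ cos Δλ = (-0.0352)(0.4680) + (0.9994)(0.8837)(0.5319) = 0.45330,
so c = arccos(0.45330) = 1.10033 rad.
Distance = R·c = 6371 × 1.1003 ≈ 7010 km.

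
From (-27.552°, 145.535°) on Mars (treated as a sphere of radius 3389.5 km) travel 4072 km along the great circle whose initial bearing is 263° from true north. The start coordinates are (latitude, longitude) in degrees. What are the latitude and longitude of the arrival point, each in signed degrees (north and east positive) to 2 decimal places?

-15.53°, 71.66°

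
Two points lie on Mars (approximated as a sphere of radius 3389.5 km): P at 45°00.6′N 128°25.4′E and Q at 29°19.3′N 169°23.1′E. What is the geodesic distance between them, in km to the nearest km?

2113 km

With latitudes φ₁ = 45.010°, φ₂ = 29.322° and longitude difference Δλ = 40.962°:
Haversine: a = sin²(Δφ/2) + cos φ₁ cos φ₂ sin²(Δλ/2) = 0.0186 + (0.7070)(0.8719)(0.1224) = 0.09409.
Central angle c = 2·arcsin(√a) = 0.62354 rad.
Distance = R·c = 3389.5 × 0.6235 ≈ 2113 km.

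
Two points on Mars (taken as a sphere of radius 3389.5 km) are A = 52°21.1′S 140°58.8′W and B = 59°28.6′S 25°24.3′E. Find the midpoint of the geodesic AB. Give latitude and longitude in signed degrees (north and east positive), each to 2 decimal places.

-84.22°, -95.41°

Central angle δ = 1.1804 rad. Interpolating on the sphere with fraction f = 0.5:
P = [sin((1−f)δ)·A + sin(fδ)·B] / sin δ = 0.6018·A + 0.6018·B in Cartesian coordinates,
giving P = (-0.0095, -0.1003, -0.9949), i.e. latitude -84.22°, longitude -95.41°.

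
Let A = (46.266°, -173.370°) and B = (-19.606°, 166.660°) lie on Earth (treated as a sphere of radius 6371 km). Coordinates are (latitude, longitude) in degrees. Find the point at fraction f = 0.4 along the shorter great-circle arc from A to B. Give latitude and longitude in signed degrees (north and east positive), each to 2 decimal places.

The central angle between A and B is δ = 1.1922 rad.
With f = 0.4, the slerp weights are sin((1−f)δ)/sin δ = 0.7058 and sin(fδ)/sin δ = 0.4940.
Weighted sum of the unit vectors: (0.7058)·(-0.6867,-0.0798,0.7226) + (0.4940)·(-0.9166,0.2174,-0.3356) = (-0.9375, 0.0510, 0.3443).
Converting back: φ = atan2(z, √(x²+y²)) = 20.14°, λ = atan2(y, x) = 176.88°.

20.14°, 176.88°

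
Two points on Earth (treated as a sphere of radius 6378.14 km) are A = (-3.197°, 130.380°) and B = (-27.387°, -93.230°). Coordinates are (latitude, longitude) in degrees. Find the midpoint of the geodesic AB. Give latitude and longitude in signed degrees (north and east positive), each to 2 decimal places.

-36.07°, -169.76°

Central angle δ = 2.2348 rad. Interpolating on the sphere with fraction f = 0.5:
P = [sin((1−f)δ)·A + sin(fδ)·B] / sin δ = 1.1415·A + 1.1415·B in Cartesian coordinates,
giving P = (-0.7955, -0.1437, -0.5887), i.e. latitude -36.07°, longitude -169.76°.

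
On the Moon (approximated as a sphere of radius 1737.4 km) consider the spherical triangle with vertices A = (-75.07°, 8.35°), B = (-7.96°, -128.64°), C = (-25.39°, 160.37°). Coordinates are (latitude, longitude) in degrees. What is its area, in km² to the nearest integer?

3271483 km²

Side lengths (central angles): a = 1.2124, b = 1.3605, c = 1.6236 rad; semiperimeter s = 2.0982.
By l'Huilier's theorem, tan(E/4) = √[tan(s/2) tan((s−a)/2) tan((s−b)/2) tan((s−c)/2)], giving spherical excess E = 1.0838 rad.
Area = E·R² = 1.0838 × (1737.4)² ≈ 3271483 km².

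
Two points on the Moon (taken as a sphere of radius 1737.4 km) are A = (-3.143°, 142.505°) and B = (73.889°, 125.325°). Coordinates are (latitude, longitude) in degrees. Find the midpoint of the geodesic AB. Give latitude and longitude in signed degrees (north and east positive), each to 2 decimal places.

35.58°, 138.79°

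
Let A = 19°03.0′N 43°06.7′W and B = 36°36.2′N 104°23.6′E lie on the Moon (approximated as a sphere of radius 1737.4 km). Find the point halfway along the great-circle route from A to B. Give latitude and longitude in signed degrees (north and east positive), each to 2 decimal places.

Central angle δ = 2.0324 rad. Interpolating on the sphere with fraction f = 0.5:
P = [sin((1−f)δ)·A + sin(fδ)·B] / sin δ = 0.9495·A + 0.9495·B in Cartesian coordinates,
giving P = (0.4657, 0.1249, 0.8761), i.e. latitude 61.17°, longitude 15.02°.

61.17°, 15.02°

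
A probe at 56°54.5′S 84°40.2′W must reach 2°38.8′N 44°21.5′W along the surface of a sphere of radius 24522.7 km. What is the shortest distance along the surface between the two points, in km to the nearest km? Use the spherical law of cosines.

With latitudes φ₁ = -56.908°, φ₂ = 2.647° and longitude difference Δλ = 40.312°:
cos c = sin φ₁ sin φ₂ + cos φ₁ cos φ₂ cos Δλ = (-0.8378)(0.0462) + (0.5460)(0.9989)(0.7625) = 0.37720,
so c = arccos(0.37720) = 1.18403 rad.
Distance = R·c = 24522.7 × 1.1840 ≈ 29036 km.

29036 km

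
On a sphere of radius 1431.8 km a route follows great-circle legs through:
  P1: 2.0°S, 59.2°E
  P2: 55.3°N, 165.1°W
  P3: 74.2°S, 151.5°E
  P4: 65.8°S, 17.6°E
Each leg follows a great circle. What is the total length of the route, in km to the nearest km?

7132 km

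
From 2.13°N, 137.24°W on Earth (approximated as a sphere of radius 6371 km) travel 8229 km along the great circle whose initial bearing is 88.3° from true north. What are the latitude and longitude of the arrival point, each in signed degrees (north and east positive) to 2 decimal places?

Angular distance δ = d/R = 8229/6371 = 1.29163 rad; initial bearing θ = 1.5411 rad.
sin φ₂ = sin φ₁ cos δ + cos φ₁ sin δ cos θ = (0.0372)(0.2756) + (0.9993)(0.9613)(0.0297) = 0.0387, so φ₂ = 2.22°.
Δλ = atan2(sin θ sin δ cos φ₁, cos δ − sin φ₁ sin φ₂) = atan2(0.9602, 0.2741) = 74.067°.
λ₂ = -137.240° + 74.067° = -63.17°.

2.22°, -63.17°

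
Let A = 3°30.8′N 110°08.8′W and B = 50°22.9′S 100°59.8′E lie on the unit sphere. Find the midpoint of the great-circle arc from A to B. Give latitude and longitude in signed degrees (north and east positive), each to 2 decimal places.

Central angle δ = 2.2043 rad. Interpolating on the sphere with fraction f = 0.5:
P = [sin((1−f)δ)·A + sin(fδ)·B] / sin δ = 1.1069·A + 1.1069·B in Cartesian coordinates,
giving P = (-0.5152, -0.3444, -0.7849), i.e. latitude -51.71°, longitude -146.24°.

-51.71°, -146.24°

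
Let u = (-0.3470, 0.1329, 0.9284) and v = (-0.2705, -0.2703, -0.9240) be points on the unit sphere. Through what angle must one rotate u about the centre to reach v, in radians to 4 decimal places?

u·v = -0.7999; |u| = 1.0000, |v| = 1.0000.
cos θ = (u·v)/(|u||v|) = -0.7999, so θ = 2.4979 rad.

2.4979 rad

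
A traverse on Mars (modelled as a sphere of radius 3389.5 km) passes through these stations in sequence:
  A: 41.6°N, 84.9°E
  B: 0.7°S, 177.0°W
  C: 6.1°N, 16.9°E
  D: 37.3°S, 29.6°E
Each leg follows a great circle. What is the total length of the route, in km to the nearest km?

Leg A→B: central angle 1.6845 rad, distance 5709.6 km.
Leg B→C: central angle 2.8818 rad, distance 9767.9 km.
Leg C→D: central angle 0.7852 rad, distance 2661.5 km.
Total: 5709.6 + 9767.9 + 2661.5 ≈ 18139 km.

18139 km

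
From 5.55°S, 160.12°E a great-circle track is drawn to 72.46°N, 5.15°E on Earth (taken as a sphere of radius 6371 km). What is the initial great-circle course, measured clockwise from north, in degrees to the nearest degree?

Δλ = -154.970° = -2.7047 rad.
y = sin Δλ · cos φ₂ = (-0.4231)(0.3014) = -0.1275
x = cos φ₁ sin φ₂ − sin φ₁ cos φ₂ cos Δλ = (0.9953)(0.9535) − (-0.0967)(0.3014)(-0.9061) = 0.9226
θ = atan2(y, x) = -7.87°; adding 360° gives 352°.

352°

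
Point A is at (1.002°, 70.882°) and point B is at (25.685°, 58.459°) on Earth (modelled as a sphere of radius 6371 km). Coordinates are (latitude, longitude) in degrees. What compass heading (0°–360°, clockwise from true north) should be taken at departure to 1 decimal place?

335.1°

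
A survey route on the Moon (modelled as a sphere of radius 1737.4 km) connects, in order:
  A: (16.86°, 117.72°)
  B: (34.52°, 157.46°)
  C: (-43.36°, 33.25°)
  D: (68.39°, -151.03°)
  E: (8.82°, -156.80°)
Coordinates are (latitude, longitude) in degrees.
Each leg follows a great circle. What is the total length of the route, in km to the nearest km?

11847 km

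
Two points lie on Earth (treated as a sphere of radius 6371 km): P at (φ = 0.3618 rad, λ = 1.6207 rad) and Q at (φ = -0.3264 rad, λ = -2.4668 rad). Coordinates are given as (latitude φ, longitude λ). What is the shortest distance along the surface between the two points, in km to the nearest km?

Let φ₁ = 0.3618 rad, φ₂ = -0.3264 rad, and Δλ = 2.1957 rad.
Haversine: a = sin²(Δφ/2) + cos φ₁ cos φ₂ sin²(Δλ/2) = 0.1138 + (0.9353)(0.9472)(0.7925) = 0.81587.
Central angle c = 2·arcsin(√a) = 2.25459 rad.
Distance = R·c = 6371 × 2.2546 ≈ 14364 km.

14364 km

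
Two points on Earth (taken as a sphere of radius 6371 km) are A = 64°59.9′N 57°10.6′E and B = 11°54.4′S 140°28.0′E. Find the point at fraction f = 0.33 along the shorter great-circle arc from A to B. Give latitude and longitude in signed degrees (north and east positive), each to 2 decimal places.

46.24°, 106.53°

Central angle δ = 1.7099 rad. Interpolating on the sphere with fraction f = 0.33:
P = [sin((1−f)δ)·A + sin(fδ)·B] / sin δ = 0.9199·A + 0.5400·B in Cartesian coordinates,
giving P = (-0.1968, 0.6630, 0.7223), i.e. latitude 46.24°, longitude 106.53°.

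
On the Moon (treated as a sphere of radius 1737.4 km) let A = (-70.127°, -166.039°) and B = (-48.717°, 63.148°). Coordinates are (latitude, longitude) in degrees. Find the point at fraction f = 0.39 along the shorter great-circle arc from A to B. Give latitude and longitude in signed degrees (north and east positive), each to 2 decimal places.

-76.88°, 113.28°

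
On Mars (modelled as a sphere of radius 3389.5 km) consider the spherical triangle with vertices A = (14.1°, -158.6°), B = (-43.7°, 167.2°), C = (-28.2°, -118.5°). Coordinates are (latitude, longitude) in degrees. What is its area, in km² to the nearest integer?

6535505 km²

Side lengths (central angles): a = 1.0485, b = 1.0019, c = 1.1466 rad; semiperimeter s = 1.5985.
By l'Huilier's theorem, tan(E/4) = √[tan(s/2) tan((s−a)/2) tan((s−b)/2) tan((s−c)/2)], giving spherical excess E = 0.5689 rad.
Area = E·R² = 0.5689 × (3389.5)² ≈ 6535505 km².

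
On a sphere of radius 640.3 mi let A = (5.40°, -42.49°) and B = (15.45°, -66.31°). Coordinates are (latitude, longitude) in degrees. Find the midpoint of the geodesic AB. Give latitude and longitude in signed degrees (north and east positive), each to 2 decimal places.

10.65°, -54.20°

The central angle between A and B is δ = 0.4443 rad.
With f = 0.5, the slerp weights are sin((1−f)δ)/sin δ = 0.5126 and sin(fδ)/sin δ = 0.5126.
Weighted sum of the unit vectors: (0.5126)·(0.7341,-0.6725,0.0941) + (0.5126)·(0.3873,-0.8826,0.2664) = (0.5748, -0.7971, 0.1848).
Converting back: φ = atan2(z, √(x²+y²)) = 10.65°, λ = atan2(y, x) = -54.20°.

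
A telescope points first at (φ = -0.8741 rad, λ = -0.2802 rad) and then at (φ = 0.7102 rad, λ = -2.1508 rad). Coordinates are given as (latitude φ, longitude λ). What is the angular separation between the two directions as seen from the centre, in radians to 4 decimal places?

2.2702 rad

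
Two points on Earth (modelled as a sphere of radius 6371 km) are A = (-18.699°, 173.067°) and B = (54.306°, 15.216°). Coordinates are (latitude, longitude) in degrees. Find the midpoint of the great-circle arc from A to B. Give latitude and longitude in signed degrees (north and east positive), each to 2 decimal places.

46.75°, 144.67°

Central angle δ = 2.4532 rad. Interpolating on the sphere with fraction f = 0.5:
P = [sin((1−f)δ)·A + sin(fδ)·B] / sin δ = 1.4817·A + 1.4817·B in Cartesian coordinates,
giving P = (-0.5590, 0.3963, 0.7283), i.e. latitude 46.75°, longitude 144.67°.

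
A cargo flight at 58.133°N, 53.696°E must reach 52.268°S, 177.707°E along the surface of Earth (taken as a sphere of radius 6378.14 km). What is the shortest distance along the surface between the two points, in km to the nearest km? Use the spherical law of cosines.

16528 km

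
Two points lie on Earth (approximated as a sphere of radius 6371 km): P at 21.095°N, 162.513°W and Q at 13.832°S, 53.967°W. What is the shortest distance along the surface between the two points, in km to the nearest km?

12451 km

With latitudes φ₁ = 21.095°, φ₂ = -13.832° and longitude difference Δλ = 108.546°:
Haversine: a = sin²(Δφ/2) + cos φ₁ cos φ₂ sin²(Δλ/2) = 0.0901 + (0.9330)(0.9710)(0.6590) = 0.68710.
Central angle c = 2·arcsin(√a) = 1.95432 rad.
Distance = R·c = 6371 × 1.9543 ≈ 12451 km.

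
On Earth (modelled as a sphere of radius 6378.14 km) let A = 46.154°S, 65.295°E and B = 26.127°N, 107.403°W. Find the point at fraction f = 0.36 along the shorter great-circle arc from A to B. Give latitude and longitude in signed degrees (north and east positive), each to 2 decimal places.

-70.36°, -61.33°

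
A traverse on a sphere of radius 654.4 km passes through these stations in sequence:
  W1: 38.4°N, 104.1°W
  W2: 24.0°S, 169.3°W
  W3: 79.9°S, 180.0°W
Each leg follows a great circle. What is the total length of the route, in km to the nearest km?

1637 km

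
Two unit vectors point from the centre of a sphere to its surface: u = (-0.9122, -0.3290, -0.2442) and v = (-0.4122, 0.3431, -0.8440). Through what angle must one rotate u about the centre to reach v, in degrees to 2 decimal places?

62.01°

u·v = 0.4692; |u| = 1.0000, |v| = 1.0000.
cos θ = (u·v)/(|u||v|) = 0.4692, so θ = 62.01°.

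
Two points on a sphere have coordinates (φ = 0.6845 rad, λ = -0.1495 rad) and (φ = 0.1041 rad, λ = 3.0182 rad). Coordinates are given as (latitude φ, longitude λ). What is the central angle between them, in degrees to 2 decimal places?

134.80°

With latitudes φ₁ = 39.219°, φ₂ = 5.964° and longitude difference Δλ = -178.504°:
cos c = sin φ₁ sin φ₂ + cos φ₁ cos φ₂ cos Δλ = (0.6323)(0.1039) + (0.7747)(0.9946)(-0.9997) = -0.70458,
so c = arccos(-0.70458) = 2.35262 rad.
So the angular separation is 134.80°.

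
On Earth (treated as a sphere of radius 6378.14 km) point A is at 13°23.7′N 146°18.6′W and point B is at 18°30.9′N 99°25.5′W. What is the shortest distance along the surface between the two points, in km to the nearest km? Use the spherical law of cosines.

5037 km

With latitudes φ₁ = 13.395°, φ₂ = 18.515° and longitude difference Δλ = 46.885°:
cos c = sin φ₁ sin φ₂ + cos φ₁ cos φ₂ cos Δλ = (0.2317)(0.3176) + (0.9728)(0.9482)(0.6835) = 0.70402,
so c = arccos(0.70402) = 0.78975 rad.
Distance = R·c = 6378.14 × 0.7897 ≈ 5037 km.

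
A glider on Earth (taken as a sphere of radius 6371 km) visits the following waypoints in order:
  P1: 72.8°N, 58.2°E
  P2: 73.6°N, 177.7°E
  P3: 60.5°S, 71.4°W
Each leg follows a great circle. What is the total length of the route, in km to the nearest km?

20139 km

Leg P1→P2: central angle 0.5047 rad, distance 3215.7 km.
Leg P2→P3: central angle 2.6563 rad, distance 16923.3 km.
Total: 3215.7 + 16923.3 ≈ 20139 km.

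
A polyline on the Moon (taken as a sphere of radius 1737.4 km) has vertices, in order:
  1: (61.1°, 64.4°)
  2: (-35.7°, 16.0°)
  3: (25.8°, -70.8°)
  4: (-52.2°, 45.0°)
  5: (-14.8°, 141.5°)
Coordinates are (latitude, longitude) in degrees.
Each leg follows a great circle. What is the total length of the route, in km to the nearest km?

Leg 1→2: central angle 1.8238 rad, distance 3168.6 km.
Leg 2→3: central angle 1.7856 rad, distance 3102.3 km.
Leg 3→4: central angle 2.1945 rad, distance 3812.8 km.
Leg 4→5: central angle 1.4356 rad, distance 2494.3 km.
Total: 3168.6 + 3102.3 + 3812.8 + 2494.3 ≈ 12578 km.

12578 km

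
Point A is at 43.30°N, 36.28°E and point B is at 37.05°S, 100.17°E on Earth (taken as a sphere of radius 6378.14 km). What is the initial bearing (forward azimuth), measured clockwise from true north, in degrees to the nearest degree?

133°

Δλ = 63.890° = 1.1151 rad.
y = sin Δλ · cos φ₂ = (0.8980)(0.7981) = 0.7167
x = cos φ₁ sin φ₂ − sin φ₁ cos φ₂ cos Δλ = (0.7278)(-0.6025) − (0.6858)(0.7981)(0.4401) = -0.6794
θ = atan2(y, x) = 133.47°, so the bearing is 133°.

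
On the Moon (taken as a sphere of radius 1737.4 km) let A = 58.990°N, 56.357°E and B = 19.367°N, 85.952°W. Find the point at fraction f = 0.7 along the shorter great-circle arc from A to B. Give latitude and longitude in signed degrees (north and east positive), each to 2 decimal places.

46.13°, -73.27°

The central angle between A and B is δ = 1.6714 rad.
With f = 0.7, the slerp weights are sin((1−f)δ)/sin δ = 0.4831 and sin(fδ)/sin δ = 0.9254.
Weighted sum of the unit vectors: (0.4831)·(0.2854,0.4289,0.8571) + (0.9254)·(0.0666,-0.9411,0.3316) = (0.1995, -0.6637, 0.7209).
Converting back: φ = atan2(z, √(x²+y²)) = 46.13°, λ = atan2(y, x) = -73.27°.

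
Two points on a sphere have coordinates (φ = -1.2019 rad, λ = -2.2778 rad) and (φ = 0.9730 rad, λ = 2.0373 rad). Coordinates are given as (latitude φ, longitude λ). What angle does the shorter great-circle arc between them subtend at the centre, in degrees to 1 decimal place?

148.2°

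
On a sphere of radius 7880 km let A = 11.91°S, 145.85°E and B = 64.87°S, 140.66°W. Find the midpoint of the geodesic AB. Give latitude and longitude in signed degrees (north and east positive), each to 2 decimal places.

The central angle between A and B is δ = 1.2609 rad.
With f = 0.5, the slerp weights are sin((1−f)δ)/sin δ = 0.6190 and sin(fδ)/sin δ = 0.6190.
Weighted sum of the unit vectors: (0.6190)·(-0.8098,0.5493,-0.2064) + (0.6190)·(-0.3284,-0.2692,-0.9053) = (-0.7045, 0.1734, -0.6882).
Converting back: φ = atan2(z, √(x²+y²)) = -43.48°, λ = atan2(y, x) = 166.18°.

-43.48°, 166.18°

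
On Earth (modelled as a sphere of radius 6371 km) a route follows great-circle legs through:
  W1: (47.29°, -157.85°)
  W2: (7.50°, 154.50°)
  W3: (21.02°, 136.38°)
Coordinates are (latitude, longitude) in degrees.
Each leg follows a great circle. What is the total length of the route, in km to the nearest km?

8765 km

Leg W1→W2: central angle 0.9897 rad, distance 6305.4 km.
Leg W2→W3: central angle 0.3861 rad, distance 2459.7 km.
Total: 6305.4 + 2459.7 ≈ 8765 km.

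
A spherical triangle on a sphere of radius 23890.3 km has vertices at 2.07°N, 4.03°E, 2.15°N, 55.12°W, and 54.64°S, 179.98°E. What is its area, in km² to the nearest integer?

1021604531 km²

Side lengths (central angles): a = 1.9406, b = 2.2223, c = 1.0316 rad; semiperimeter s = 2.5972.
By l'Huilier's theorem, tan(E/4) = √[tan(s/2) tan((s−a)/2) tan((s−b)/2) tan((s−c)/2)], giving spherical excess E = 1.7899 rad.
Area = E·R² = 1.7899 × (23890.3)² ≈ 1021604531 km².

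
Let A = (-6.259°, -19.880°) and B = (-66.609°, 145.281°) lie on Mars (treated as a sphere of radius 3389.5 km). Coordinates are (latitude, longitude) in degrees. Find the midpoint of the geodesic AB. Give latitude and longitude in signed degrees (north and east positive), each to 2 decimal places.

The central angle between A and B is δ = 1.8561 rad.
With f = 0.5, the slerp weights are sin((1−f)δ)/sin δ = 0.8342 and sin(fδ)/sin δ = 0.8342.
Weighted sum of the unit vectors: (0.8342)·(0.9348,-0.3380,-0.1090) + (0.8342)·(-0.3263,0.2261,-0.9178) = (0.5076, -0.0933, -0.8565).
Converting back: φ = atan2(z, √(x²+y²)) = -58.93°, λ = atan2(y, x) = -10.42°.

-58.93°, -10.42°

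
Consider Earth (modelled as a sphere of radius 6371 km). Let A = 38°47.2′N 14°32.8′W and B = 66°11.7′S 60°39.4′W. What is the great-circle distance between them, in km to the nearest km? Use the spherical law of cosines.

In radians: φ₁ = 0.6770, φ₂ = -1.1553, Δλ = -46.110° = -0.8048 rad.
cos c = sin φ₁ sin φ₂ + cos φ₁ cos φ₂ cos Δλ = (0.6264)(-0.9149) + (0.7795)(0.4036)(0.6933) = -0.35501,
so c = arccos(-0.35501) = 1.93372 rad.
Distance = R·c = 6371 × 1.9337 ≈ 12320 km.

12320 km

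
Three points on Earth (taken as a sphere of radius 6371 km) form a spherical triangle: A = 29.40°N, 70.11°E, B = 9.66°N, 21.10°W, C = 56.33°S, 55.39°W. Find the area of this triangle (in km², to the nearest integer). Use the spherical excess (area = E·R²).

Side lengths (central angles): a = 1.2536, b = 2.3310, c = 1.5065 rad; semiperimeter s = 2.5455.
By l'Huilier's theorem, tan(E/4) = √[tan(s/2) tan((s−a)/2) tan((s−b)/2) tan((s−c)/2)], giving spherical excess E = 1.4833 rad.
Area = E·R² = 1.4833 × (6371)² ≈ 60205248 km².

60205248 km²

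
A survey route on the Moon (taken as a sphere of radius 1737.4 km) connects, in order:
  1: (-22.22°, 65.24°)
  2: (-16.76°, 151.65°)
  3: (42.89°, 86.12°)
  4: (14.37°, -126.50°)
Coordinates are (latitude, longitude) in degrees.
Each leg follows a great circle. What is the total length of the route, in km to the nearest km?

Leg 1→2: central angle 1.4055 rad, distance 2441.9 km.
Leg 2→3: central angle 1.4763 rad, distance 2565.0 km.
Leg 3→4: central angle 2.0140 rad, distance 3499.2 km.
Total: 2441.9 + 2565.0 + 3499.2 ≈ 8506 km.

8506 km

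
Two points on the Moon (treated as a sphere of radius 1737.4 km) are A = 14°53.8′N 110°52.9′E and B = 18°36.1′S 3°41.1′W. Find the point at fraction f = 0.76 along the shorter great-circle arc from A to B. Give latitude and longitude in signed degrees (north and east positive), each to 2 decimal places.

-12.87°, 25.06°

The central angle between A and B is δ = 2.0519 rad.
With f = 0.76, the slerp weights are sin((1−f)δ)/sin δ = 0.5334 and sin(fδ)/sin δ = 1.1280.
Weighted sum of the unit vectors: (0.5334)·(-0.3445,0.9029,0.2571) + (1.1280)·(0.9458,-0.0609,-0.3190) = (0.8831, 0.4129, -0.2227).
Converting back: φ = atan2(z, √(x²+y²)) = -12.87°, λ = atan2(y, x) = 25.06°.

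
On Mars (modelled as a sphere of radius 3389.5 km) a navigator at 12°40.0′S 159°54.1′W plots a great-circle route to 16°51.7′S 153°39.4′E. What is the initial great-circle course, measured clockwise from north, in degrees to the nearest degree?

259°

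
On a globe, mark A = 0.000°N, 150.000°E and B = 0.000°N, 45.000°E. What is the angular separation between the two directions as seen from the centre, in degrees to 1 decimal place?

105.0°

In radians: φ₁ = 0.0000, φ₂ = 0.0000, Δλ = -105.000° = -1.8326 rad.
Haversine: a = sin²(Δφ/2) + cos φ₁ cos φ₂ sin²(Δλ/2) = 0.0000 + (1.0000)(1.0000)(0.6294) = 0.62941.
Central angle c = 2·arcsin(√a) = 1.83260 rad.
So the angular separation is 105.0°.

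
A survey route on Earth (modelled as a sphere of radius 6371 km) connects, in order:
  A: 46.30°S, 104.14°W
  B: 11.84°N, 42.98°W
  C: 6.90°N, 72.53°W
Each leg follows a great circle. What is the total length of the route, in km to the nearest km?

12155 km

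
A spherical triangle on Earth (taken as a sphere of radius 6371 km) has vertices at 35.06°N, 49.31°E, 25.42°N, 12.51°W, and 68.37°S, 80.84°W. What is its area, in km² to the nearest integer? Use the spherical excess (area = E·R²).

59114467 km²

Side lengths (central angles): a = 1.8505, b = 2.3870, c = 0.9327 rad; semiperimeter s = 2.5851.
By l'Huilier's theorem, tan(E/4) = √[tan(s/2) tan((s−a)/2) tan((s−b)/2) tan((s−c)/2)], giving spherical excess E = 1.4564 rad.
Area = E·R² = 1.4564 × (6371)² ≈ 59114467 km².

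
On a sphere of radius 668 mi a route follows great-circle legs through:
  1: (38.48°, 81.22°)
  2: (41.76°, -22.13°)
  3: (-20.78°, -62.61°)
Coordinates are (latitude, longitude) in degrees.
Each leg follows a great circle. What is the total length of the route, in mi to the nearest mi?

Leg 1→2: central angle 1.2874 rad, distance 860.0 mi.
Leg 2→3: central angle 1.2722 rad, distance 849.8 mi.
Total: 860.0 + 849.8 ≈ 1710 mi.

1710 mi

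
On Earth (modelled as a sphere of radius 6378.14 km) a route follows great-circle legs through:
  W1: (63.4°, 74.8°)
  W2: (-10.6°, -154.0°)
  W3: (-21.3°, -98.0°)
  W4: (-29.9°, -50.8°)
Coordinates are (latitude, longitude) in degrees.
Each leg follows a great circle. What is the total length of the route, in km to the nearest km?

23909 km

Leg W1→W2: central angle 2.0425 rad, distance 13027.2 km.
Leg W2→W3: central angle 0.9534 rad, distance 6080.8 km.
Leg W3→W4: central angle 0.7527 rad, distance 4800.8 km.
Total: 13027.2 + 6080.8 + 4800.8 ≈ 23909 km.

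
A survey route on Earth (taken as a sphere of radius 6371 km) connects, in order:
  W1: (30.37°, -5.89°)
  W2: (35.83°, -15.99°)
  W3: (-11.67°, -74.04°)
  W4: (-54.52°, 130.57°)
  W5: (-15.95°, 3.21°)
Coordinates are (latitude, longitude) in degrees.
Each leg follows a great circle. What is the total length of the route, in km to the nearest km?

Leg W1→W2: central angle 0.1756 rad, distance 1118.7 km.
Leg W2→W3: central angle 1.2643 rad, distance 8054.6 km.
Leg W3→W4: central angle 1.9306 rad, distance 12299.7 km.
Leg W4→W5: central angle 1.6859 rad, distance 10741.0 km.
Total: 1118.7 + 8054.6 + 12299.7 + 10741.0 ≈ 32214 km.

32214 km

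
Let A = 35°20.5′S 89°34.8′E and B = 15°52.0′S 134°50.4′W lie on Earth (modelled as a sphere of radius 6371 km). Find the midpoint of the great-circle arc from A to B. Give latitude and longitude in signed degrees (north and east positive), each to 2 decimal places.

The central angle between A and B is δ = 1.9848 rad.
With f = 0.5, the slerp weights are sin((1−f)δ)/sin δ = 0.9146 and sin(fδ)/sin δ = 0.9146.
Weighted sum of the unit vectors: (0.9146)·(0.0060,0.8157,-0.5785) + (0.9146)·(-0.6783,-0.6821,-0.2734) = (-0.6149, 0.1222, -0.7791).
Converting back: φ = atan2(z, √(x²+y²)) = -51.18°, λ = atan2(y, x) = 168.76°.

-51.18°, 168.76°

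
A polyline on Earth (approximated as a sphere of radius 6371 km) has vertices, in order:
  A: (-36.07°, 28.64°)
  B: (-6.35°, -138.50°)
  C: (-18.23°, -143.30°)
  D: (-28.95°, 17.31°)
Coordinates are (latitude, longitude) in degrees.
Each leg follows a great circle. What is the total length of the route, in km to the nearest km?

30901 km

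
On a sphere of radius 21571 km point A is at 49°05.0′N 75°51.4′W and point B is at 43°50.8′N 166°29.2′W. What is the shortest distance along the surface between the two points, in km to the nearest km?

22131 km

In radians: φ₁ = 0.8567, φ₂ = 0.7653, Δλ = -90.630° = -1.5818 rad.
cos c = sin φ₁ sin φ₂ + cos φ₁ cos φ₂ cos Δλ = (0.7557)(0.6927) + (0.6550)(0.7212)(-0.0110) = 0.51828,
so c = arccos(0.51828) = 1.02596 rad.
Distance = R·c = 21571 × 1.0260 ≈ 22131 km.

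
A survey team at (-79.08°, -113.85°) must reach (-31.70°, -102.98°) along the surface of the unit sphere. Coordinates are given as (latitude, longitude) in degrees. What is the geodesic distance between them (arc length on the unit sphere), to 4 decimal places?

Let φ₁ = -1.3802 rad, φ₂ = -0.5533 rad, and Δλ = 0.1897 rad.
Haversine: a = sin²(Δφ/2) + cos φ₁ cos φ₂ sin²(Δλ/2) = 0.1614 + (0.1894)(0.8508)(0.0090) = 0.16288.
Central angle c = 2·arcsin(√a) = 0.83086 rad.
On the unit sphere the arc length equals the central angle: 0.8309.

0.8309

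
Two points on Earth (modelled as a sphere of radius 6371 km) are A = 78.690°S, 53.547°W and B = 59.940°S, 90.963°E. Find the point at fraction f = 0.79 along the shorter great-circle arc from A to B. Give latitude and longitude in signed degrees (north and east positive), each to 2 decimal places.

-68.11°, 86.99°

Central angle δ = 0.6940 rad. Interpolating on the sphere with fraction f = 0.79:
P = [sin((1−f)δ)·A + sin(fδ)·B] / sin δ = 0.2270·A + 0.8149·B in Cartesian coordinates,
giving P = (0.0196, 0.3723, -0.9279), i.e. latitude -68.11°, longitude 86.99°.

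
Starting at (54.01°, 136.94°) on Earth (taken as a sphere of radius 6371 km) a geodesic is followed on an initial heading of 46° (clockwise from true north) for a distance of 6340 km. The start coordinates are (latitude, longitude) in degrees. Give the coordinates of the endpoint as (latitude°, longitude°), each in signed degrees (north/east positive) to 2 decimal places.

51.53°, -118.96°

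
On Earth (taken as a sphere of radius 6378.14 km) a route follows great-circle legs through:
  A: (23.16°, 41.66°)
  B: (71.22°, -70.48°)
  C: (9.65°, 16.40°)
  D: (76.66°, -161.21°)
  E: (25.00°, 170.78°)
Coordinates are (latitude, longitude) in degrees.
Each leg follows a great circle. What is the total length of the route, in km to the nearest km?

33602 km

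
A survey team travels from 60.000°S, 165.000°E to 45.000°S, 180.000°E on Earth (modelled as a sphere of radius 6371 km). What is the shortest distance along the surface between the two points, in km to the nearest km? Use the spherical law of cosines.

1942 km

In radians: φ₁ = -1.0472, φ₂ = -0.7854, Δλ = 15.000° = 0.2618 rad.
cos c = sin φ₁ sin φ₂ + cos φ₁ cos φ₂ cos Δλ = (-0.8660)(-0.7071) + (0.5000)(0.7071)(0.9659) = 0.95388,
so c = arccos(0.95388) = 0.30489 rad.
Distance = R·c = 6371 × 0.3049 ≈ 1942 km.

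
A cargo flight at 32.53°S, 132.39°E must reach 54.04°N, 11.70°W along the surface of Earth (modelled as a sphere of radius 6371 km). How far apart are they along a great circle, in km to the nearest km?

In radians: φ₁ = -0.5678, φ₂ = 0.9432, Δλ = -144.090° = -2.5148 rad.
cos c = sin φ₁ sin φ₂ + cos φ₁ cos φ₂ cos Δλ = (-0.5377)(0.8094) + (0.8431)(0.5872)(-0.8099) = -0.83626,
so c = arccos(-0.83626) = 2.56122 rad.
Distance = R·c = 6371 × 2.5612 ≈ 16318 km.

16318 km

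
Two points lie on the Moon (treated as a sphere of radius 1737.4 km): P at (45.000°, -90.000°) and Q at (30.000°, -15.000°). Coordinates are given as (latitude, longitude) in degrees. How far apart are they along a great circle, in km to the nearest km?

In radians: φ₁ = 0.7854, φ₂ = 0.5236, Δλ = 75.000° = 1.3090 rad.
Haversine: a = sin²(Δφ/2) + cos φ₁ cos φ₂ sin²(Δλ/2) = 0.0170 + (0.7071)(0.8660)(0.3706) = 0.24398.
Central angle c = 2·arcsin(√a) = 1.03323 rad.
Distance = R·c = 1737.4 × 1.0332 ≈ 1795 km.

1795 km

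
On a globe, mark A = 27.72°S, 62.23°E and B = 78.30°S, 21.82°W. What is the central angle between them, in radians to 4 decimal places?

Let φ₁ = -0.4838 rad, φ₂ = -1.3666 rad, and Δλ = -1.4669 rad.
cos c = sin φ₁ sin φ₂ + cos φ₁ cos φ₂ cos Δλ = (-0.4652)(-0.9792) + (0.8852)(0.2028)(0.1037) = 0.47410,
so c = arccos(0.47410) = 1.07686 rad.
So the angular separation is 1.0769 rad.

1.0769 rad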